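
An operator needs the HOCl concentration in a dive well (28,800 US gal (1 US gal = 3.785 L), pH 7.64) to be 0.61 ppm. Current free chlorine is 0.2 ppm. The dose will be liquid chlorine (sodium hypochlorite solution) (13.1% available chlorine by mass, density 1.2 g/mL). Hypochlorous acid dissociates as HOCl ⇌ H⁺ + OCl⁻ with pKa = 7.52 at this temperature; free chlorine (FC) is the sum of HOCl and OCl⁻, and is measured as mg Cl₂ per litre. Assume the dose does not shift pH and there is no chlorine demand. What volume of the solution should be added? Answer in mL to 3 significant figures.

842 mL

Volume: 28,800 US gal × 3.785 L/gal = 109,008 L.
[OCl⁻]/[HOCl] = 10^(pH − pKa) = 10^(7.64 − 7.52) = 1.318; fraction as HOCl = 1/(1 + 1.318) = 0.4314.
Free chlorine required for 0.61 ppm HOCl: 0.61 / 0.4314 = 1.414 ppm.
FC to add: 1.414 − 0.2 = 1.214 mg/L as Cl₂.
Cl₂ equivalent: 1.214 mg/L × 109,008 L = 132.4 g.
Product at 13.1% available Cl: 132.4 / 0.131 = 1010 g.
Volume: 1010 g ÷ 1.2 g/mL = 841.9 mL.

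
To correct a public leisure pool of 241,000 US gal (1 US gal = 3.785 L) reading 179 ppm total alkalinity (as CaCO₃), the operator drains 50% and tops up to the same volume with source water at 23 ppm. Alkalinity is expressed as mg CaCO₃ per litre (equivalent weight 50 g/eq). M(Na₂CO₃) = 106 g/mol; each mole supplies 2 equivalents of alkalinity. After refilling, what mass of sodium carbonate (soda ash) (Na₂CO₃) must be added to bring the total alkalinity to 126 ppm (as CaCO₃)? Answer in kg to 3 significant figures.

24.2 kg

Volume: 241,000 US gal × 3.785 L/gal = 912,185 L.
After draining 50% and refilling: 179 × 0.50 + 23 × 0.50 = 101 ppm.
Deficit to target: 126 − 101 = 25 mg/L.
As CaCO₃: 25 mg/L × 912,185 L = 22,800 g; ÷ 50 g/eq ÷ 2 = 228 mol Na₂CO₃.
Mass: 228 × 106 = 24,170 g.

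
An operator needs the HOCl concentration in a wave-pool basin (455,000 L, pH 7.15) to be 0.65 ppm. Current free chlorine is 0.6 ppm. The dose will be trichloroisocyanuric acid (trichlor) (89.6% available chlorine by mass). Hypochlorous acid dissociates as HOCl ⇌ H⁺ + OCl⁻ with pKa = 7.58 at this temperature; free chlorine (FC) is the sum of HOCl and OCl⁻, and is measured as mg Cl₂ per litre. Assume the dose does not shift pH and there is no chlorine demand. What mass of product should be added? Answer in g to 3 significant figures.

148 g

[OCl⁻]/[HOCl] = 10^(pH − pKa) = 10^(7.15 − 7.58) = 0.3715; fraction as HOCl = 1/(1 + 0.3715) = 0.7291.
Free chlorine required for 0.65 ppm HOCl: 0.65 / 0.7291 = 0.8915 ppm.
FC to add: 0.8915 − 0.6 = 0.2915 mg/L as Cl₂.
Cl₂ equivalent: 0.2915 mg/L × 455,000 L = 132.6 g.
Product at 89.6% available Cl: 132.6 / 0.896 = 148 g.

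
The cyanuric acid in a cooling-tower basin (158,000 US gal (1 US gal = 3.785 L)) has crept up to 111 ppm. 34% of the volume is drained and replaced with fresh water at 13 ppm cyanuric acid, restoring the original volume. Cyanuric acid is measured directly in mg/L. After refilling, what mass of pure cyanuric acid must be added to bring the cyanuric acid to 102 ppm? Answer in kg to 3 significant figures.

Volume: 158,000 US gal × 3.785 L/gal = 598,030 L.
After draining 34% and refilling: 111 × 0.66 + 13 × 0.34 = 77.68 ppm.
Deficit to target: 102 − 77.68 = 24.32 mg/L.
Mass: 24.32 mg/L × 598,030 L = 14,540 g cyanuric acid.

14.5 kg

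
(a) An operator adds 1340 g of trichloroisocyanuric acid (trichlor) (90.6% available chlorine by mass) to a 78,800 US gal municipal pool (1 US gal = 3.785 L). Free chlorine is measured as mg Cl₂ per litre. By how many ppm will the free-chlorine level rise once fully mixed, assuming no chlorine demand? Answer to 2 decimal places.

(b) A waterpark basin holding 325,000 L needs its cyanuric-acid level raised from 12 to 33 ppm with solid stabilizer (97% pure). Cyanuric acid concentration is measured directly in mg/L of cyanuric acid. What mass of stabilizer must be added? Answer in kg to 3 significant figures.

(a) Volume: 78,800 US gal × 3.785 L/gal = 298,258 L.
(a) Available chlorine delivered: 1340 g × 0.906 = 1214 g as Cl₂.
(a) Concentration rise: 1214 g / 298,258 L = 4.07 mg/L = 4.07 ppm.

(b) CYA to add: (33 − 12) = 21 mg/L × 325,000 L = 6825 g cyanuric acid.
(b) At 97% purity: 6825 / 0.97 = 7036 g product.

(a) 4.07 ppm; (b) 7.04 kg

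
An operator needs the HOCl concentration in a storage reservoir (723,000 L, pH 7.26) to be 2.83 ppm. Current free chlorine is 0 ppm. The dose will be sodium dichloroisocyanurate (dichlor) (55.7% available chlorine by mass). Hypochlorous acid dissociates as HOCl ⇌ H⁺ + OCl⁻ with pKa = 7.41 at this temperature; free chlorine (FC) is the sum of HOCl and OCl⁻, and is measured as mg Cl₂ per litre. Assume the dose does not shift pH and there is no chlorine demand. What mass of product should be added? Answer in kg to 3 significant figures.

6.27 kg

[OCl⁻]/[HOCl] = 10^(pH − pKa) = 10^(7.26 − 7.41) = 0.7079; fraction as HOCl = 1/(1 + 0.7079) = 0.5855.
Free chlorine required for 2.83 ppm HOCl: 2.83 / 0.5855 = 4.833 ppm.
FC to add: 4.833 − 0 = 4.833 mg/L as Cl₂.
Cl₂ equivalent: 4.833 mg/L × 723,000 L = 3495 g.
Product at 55.7% available Cl: 3495 / 0.557 = 6274 g.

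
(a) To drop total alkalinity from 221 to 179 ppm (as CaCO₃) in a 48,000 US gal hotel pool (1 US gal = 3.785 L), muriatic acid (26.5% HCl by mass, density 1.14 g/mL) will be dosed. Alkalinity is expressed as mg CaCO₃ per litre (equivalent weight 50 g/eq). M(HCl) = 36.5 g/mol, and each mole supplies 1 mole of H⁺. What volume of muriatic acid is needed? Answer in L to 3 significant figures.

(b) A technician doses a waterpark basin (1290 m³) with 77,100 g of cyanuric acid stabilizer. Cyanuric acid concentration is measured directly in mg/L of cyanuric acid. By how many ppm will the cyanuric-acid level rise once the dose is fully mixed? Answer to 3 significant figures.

(a) 18.4 L; (b) 59.8 ppm

(a) Volume: 48,000 US gal × 3.785 L/gal = 181,680 L.
(a) Alkalinity to neutralize: (221 − 179) = 42 mg/L as CaCO₃ × 181,680 L = 7631 g as CaCO₃.
(a) Equivalents of H⁺ required: 7631 ÷ 50 g/eq = 152.6 eq = 152.6 mol HCl.
(a) Mass of HCl: 152.6 × 36.5 = 5570 g.
(a) Mass of 26.5% solution: 5570 / 0.265 = 21,020 g.
(a) Volume: 21,020 g ÷ 1.14 g/mL = 18,440 mL.

(b) Volume: 1290 m³ = 1,290,000 L.
(b) Rise: 77,100 g / 1,290,000 L × 1000 = 59.77 mg/L.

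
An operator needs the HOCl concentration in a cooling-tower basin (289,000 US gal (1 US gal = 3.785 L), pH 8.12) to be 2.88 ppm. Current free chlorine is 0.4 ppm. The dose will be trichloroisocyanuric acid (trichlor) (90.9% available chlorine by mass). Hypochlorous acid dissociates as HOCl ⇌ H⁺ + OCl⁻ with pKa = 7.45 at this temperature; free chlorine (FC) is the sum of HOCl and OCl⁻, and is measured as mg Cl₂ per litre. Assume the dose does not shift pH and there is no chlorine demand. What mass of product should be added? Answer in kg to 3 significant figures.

19.2 kg

Volume: 289,000 US gal × 3.785 L/gal = 1,093,865 L.
[OCl⁻]/[HOCl] = 10^(pH − pKa) = 10^(8.12 − 7.45) = 4.677; fraction as HOCl = 1/(1 + 4.677) = 0.1761.
Free chlorine required for 2.88 ppm HOCl: 2.88 / 0.1761 = 16.35 ppm.
FC to add: 16.35 − 0.4 = 15.95 mg/L as Cl₂.
Cl₂ equivalent: 15.95 mg/L × 1,093,865 L = 17,450 g.
Product at 90.9% available Cl: 17,450 / 0.909 = 19,190 g.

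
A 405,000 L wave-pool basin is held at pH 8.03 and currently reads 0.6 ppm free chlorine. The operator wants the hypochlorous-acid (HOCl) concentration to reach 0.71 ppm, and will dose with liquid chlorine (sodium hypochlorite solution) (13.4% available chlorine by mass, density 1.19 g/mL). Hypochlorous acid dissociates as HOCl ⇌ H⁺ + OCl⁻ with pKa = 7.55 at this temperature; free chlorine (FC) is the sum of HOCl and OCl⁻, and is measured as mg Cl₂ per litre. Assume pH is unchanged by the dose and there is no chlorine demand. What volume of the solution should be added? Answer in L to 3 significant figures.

5.73 L

[OCl⁻]/[HOCl] = 10^(pH − pKa) = 10^(8.03 − 7.55) = 3.02; fraction as HOCl = 1/(1 + 3.02) = 0.2488.
Free chlorine required for 0.71 ppm HOCl: 0.71 / 0.2488 = 2.854 ppm.
FC to add: 2.854 − 0.6 = 2.254 mg/L as Cl₂.
Cl₂ equivalent: 2.254 mg/L × 405,000 L = 912.9 g.
Product at 13.4% available Cl: 912.9 / 0.134 = 6813 g.
Volume: 6813 g ÷ 1.19 g/mL = 5725 mL.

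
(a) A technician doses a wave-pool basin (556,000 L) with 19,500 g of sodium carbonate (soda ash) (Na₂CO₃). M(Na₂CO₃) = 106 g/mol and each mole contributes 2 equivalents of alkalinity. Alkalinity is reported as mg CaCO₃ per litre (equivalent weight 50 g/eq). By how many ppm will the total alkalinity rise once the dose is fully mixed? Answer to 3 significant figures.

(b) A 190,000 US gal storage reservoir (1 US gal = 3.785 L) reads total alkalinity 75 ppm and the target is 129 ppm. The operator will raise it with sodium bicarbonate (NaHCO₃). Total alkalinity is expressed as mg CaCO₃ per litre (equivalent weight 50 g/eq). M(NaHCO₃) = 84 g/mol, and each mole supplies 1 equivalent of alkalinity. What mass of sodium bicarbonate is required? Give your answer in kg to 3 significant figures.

(a) Moles of Na₂CO₃: 19,500 g ÷ 106 g/mol = 184 mol → 367.9 eq of alkalinity.
(a) As CaCO₃: 367.9 eq × 50 g/eq = 18,400 g.
(a) Rise: 18,400 g / 556,000 L × 1000 = 33.09 mg/L.

(b) Volume: 190,000 US gal × 3.785 L/gal = 719,150 L.
(b) Alkalinity to add: (129 − 75) = 54 mg/L as CaCO₃ × 719,150 L = 38,830 g as CaCO₃.
(b) Equivalents: 38,830 g ÷ 50 g/eq = 776.7 eq.
(b) NaHCO₃ supplies 1 eq per mole → 776.7 mol.
(b) Mass: 776.7 mol × 84 g/mol = 65,240 g.

(a) 33.1 ppm; (b) 65.2 kg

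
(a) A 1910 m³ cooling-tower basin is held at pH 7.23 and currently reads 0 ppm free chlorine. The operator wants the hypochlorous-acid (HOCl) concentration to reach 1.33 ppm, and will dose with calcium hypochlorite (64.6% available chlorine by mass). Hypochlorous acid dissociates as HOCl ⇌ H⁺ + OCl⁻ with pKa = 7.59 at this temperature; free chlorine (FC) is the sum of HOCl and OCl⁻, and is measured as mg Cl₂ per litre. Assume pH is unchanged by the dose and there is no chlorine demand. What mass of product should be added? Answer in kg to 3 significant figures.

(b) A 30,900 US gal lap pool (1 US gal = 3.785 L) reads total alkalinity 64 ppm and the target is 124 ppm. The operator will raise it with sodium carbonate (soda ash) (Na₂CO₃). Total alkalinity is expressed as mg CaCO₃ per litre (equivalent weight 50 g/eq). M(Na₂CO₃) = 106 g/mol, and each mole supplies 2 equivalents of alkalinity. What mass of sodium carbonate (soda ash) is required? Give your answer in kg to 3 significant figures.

(a) Volume: 1910 m³ = 1,910,000 L.
(a) [OCl⁻]/[HOCl] = 10^(pH − pKa) = 10^(7.23 − 7.59) = 0.4365; fraction as HOCl = 1/(1 + 0.4365) = 0.6961.
(a) Free chlorine required for 1.33 ppm HOCl: 1.33 / 0.6961 = 1.911 ppm.
(a) FC to add: 1.911 − 0 = 1.911 mg/L as Cl₂.
(a) Cl₂ equivalent: 1.911 mg/L × 1,910,000 L = 3649 g.
(a) Product at 64.6% available Cl: 3649 / 0.646 = 5649 g.

(b) Volume: 30,900 US gal × 3.785 L/gal = 116,956 L.
(b) Alkalinity to add: (124 − 64) = 60 mg/L as CaCO₃ × 116,956 L = 7017 g as CaCO₃.
(b) Equivalents: 7017 g ÷ 50 g/eq = 140.3 eq.
(b) Each mole of Na₂CO₃ supplies 2 eq, so 140.3 / 2 = 70.17 mol.
(b) Mass: 70.17 mol × 106 g/mol = 7438 g.

(a) 5.65 kg; (b) 7.44 kg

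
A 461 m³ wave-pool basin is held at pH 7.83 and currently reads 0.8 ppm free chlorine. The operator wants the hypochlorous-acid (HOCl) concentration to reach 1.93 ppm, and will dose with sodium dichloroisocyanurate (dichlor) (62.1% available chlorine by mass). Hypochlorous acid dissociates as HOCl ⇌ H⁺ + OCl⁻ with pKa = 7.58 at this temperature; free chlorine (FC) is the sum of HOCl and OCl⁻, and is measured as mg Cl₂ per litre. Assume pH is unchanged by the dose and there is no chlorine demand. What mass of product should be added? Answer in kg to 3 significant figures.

3.39 kg

Volume: 461 m³ = 461,000 L.
[OCl⁻]/[HOCl] = 10^(pH − pKa) = 10^(7.83 − 7.58) = 1.778; fraction as HOCl = 1/(1 + 1.778) = 0.3599.
Free chlorine required for 1.93 ppm HOCl: 1.93 / 0.3599 = 5.362 ppm.
FC to add: 5.362 − 0.8 = 4.562 mg/L as Cl₂.
Cl₂ equivalent: 4.562 mg/L × 461,000 L = 2103 g.
Product at 62.1% available Cl: 2103 / 0.621 = 3387 g.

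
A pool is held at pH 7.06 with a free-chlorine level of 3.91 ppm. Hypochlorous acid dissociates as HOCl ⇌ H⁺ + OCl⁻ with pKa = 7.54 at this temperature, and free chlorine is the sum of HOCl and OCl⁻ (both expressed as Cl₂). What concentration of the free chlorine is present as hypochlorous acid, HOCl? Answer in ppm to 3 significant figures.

[OCl⁻]/[HOCl] = 10^(pH − pKa) = 10^(7.06 − 7.54) = 10^-0.48 = 0.3311.
Fraction as HOCl = 1 / (1 + 0.3311) = 0.7512.
HOCl = 0.7512 × 3.91 ppm = 2.937 ppm.

2.94 ppm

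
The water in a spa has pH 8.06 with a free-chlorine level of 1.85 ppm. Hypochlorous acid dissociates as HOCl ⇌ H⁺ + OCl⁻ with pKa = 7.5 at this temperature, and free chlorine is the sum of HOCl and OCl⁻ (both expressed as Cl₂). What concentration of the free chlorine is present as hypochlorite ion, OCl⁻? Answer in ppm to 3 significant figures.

1.45 ppm

[OCl⁻]/[HOCl] = 10^(pH − pKa) = 10^(8.06 − 7.5) = 10^0.56 = 3.631.
Fraction as HOCl = 1 / (1 + 3.631) = 0.2159.
OCl⁻ = (1 − 0.2159) × 1.85 ppm = 1.45 ppm.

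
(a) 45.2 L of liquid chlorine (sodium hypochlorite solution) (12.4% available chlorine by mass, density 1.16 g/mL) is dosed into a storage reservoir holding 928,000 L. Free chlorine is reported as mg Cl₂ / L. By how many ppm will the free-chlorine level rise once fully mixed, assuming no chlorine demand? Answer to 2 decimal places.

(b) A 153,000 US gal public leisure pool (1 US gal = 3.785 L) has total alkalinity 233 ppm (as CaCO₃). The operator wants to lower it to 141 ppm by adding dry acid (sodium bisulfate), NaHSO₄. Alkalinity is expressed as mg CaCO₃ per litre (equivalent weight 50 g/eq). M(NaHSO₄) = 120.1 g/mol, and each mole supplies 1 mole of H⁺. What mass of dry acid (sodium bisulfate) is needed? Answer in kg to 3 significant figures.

(a) 7.01 ppm; (b) 128 kg

(a) Mass of solution: 45.2 L × 1000 mL/L × 1.16 g/mL = 52,430 g.
(a) Available chlorine delivered: 52,430 g × 0.124 = 6502 g as Cl₂.
(a) Concentration rise: 6502 g / 928,000 L = 7.006 mg/L = 7.01 ppm.

(b) Volume: 153,000 US gal × 3.785 L/gal = 579,105 L.
(b) Alkalinity to neutralize: (233 − 141) = 92 mg/L as CaCO₃ × 579,105 L = 53,280 g as CaCO₃.
(b) Equivalents of H⁺ required: 53,280 ÷ 50 g/eq = 1066 eq = 1066 mol NaHSO₄.
(b) Mass of NaHSO₄: 1066 × 120.1 = 128,000 g.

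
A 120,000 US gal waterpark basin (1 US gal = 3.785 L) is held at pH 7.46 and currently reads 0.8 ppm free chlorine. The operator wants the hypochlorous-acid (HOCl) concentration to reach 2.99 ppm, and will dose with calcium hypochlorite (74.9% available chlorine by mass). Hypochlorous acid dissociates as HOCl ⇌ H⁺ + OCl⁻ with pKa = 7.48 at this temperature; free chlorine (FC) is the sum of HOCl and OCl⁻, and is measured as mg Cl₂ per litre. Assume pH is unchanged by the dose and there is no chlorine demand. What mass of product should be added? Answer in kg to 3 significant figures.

3.06 kg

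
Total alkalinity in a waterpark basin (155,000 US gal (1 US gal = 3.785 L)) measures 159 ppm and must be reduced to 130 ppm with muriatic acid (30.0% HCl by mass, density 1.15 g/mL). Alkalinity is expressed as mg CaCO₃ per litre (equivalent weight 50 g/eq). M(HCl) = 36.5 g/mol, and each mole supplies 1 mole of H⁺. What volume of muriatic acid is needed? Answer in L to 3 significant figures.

Volume: 155,000 US gal × 3.785 L/gal = 586,675 L.
Alkalinity to neutralize: (159 − 130) = 29 mg/L as CaCO₃ × 586,675 L = 17,010 g as CaCO₃.
Equivalents of H⁺ required: 17,010 ÷ 50 g/eq = 340.3 eq = 340.3 mol HCl.
Mass of HCl: 340.3 × 36.5 = 12,420 g.
Mass of 30.0% solution: 12,420 / 0.3 = 41,400 g.
Volume: 41,400 g ÷ 1.15 g/mL = 36,000 mL.

36.0 L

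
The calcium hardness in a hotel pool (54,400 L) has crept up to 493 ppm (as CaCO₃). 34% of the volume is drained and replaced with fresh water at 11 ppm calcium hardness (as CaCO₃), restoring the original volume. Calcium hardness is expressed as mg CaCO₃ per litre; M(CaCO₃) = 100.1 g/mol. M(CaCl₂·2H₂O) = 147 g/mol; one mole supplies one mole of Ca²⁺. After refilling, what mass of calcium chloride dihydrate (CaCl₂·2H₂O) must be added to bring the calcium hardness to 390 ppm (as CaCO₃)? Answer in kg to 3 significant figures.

4.86 kg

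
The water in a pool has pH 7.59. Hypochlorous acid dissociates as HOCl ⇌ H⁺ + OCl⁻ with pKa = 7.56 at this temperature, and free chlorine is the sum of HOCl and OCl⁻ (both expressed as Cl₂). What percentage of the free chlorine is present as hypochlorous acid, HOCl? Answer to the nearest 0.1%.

48.3%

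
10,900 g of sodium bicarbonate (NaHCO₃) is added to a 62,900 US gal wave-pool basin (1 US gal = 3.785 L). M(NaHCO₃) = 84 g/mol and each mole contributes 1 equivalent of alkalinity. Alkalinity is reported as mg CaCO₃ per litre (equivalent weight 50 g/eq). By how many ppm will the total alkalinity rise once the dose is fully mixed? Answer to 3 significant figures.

27.3 ppm

Volume: 62,900 US gal × 3.785 L/gal = 238,076 L.
Moles of NaHCO₃: 10,900 g ÷ 84 g/mol = 129.8 mol → 129.8 eq of alkalinity.
As CaCO₃: 129.8 eq × 50 g/eq = 6488 g.
Rise: 6488 g / 238,076 L × 1000 = 27.25 mg/L.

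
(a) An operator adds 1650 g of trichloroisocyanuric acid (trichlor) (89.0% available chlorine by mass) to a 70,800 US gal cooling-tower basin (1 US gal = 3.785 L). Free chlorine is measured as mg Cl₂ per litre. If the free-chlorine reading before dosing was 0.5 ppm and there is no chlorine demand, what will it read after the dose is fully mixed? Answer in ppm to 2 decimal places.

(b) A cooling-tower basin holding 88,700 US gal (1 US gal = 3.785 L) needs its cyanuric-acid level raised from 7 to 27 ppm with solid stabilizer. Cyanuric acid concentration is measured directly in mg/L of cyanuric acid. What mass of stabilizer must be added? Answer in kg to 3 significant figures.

(a) Volume: 70,800 US gal × 3.785 L/gal = 267,978 L.
(a) Available chlorine delivered: 1650 g × 0.89 = 1468 g as Cl₂.
(a) Concentration rise: 1468 g / 267,978 L = 5.48 mg/L = 5.48 ppm.
(a) Final FC: 0.5 + 5.48 = 5.98 ppm.

(b) Volume: 88,700 US gal × 3.785 L/gal = 335,730 L.
(b) CYA to add: (27 − 7) = 20 mg/L × 335,730 L = 6715 g cyanuric acid.

(a) 5.98 ppm; (b) 6.71 kg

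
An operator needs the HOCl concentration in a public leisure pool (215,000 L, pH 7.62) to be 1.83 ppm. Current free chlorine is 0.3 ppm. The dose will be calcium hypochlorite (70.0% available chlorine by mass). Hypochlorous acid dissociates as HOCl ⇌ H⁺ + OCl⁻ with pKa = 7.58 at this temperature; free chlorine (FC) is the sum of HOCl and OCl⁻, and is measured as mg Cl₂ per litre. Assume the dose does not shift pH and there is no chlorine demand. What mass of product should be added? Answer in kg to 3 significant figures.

[OCl⁻]/[HOCl] = 10^(pH − pKa) = 10^(7.62 − 7.58) = 1.096; fraction as HOCl = 1/(1 + 1.096) = 0.477.
Free chlorine required for 1.83 ppm HOCl: 1.83 / 0.477 = 3.837 ppm.
FC to add: 3.837 − 0.3 = 3.537 mg/L as Cl₂.
Cl₂ equivalent: 3.537 mg/L × 215,000 L = 760.4 g.
Product at 70.0% available Cl: 760.4 / 0.7 = 1086 g.

1.09 kg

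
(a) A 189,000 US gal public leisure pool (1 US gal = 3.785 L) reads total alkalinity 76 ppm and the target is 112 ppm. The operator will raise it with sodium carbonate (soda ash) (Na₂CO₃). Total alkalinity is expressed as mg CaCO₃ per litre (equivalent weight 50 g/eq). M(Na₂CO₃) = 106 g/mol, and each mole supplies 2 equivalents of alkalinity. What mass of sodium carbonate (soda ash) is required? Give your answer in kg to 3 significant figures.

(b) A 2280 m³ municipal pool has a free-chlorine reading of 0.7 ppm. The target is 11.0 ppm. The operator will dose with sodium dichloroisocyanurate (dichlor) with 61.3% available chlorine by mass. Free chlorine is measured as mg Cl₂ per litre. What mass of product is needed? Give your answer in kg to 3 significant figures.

(a) 27.3 kg; (b) 38.3 kg

(a) Volume: 189,000 US gal × 3.785 L/gal = 715,365 L.
(a) Alkalinity to add: (112 − 76) = 36 mg/L as CaCO₃ × 715,365 L = 25,750 g as CaCO₃.
(a) Equivalents: 25,750 g ÷ 50 g/eq = 515.1 eq.
(a) Each mole of Na₂CO₃ supplies 2 eq, so 515.1 / 2 = 257.5 mol.
(a) Mass: 257.5 mol × 106 g/mol = 27,300 g.

(b) Volume: 2280 m³ = 2,280,000 L.
(b) Chlorine deficit: 11.0 − 0.7 = 10.3 ppm = 10.3 mg/L as Cl₂.
(b) Cl₂ equivalent needed: 10.3 mg/L × 2,280,000 L = 23,480,000 mg = 23,480 g.
(b) Product at 61.3% available chlorine: 23,480 / 0.613 = 38,310 g.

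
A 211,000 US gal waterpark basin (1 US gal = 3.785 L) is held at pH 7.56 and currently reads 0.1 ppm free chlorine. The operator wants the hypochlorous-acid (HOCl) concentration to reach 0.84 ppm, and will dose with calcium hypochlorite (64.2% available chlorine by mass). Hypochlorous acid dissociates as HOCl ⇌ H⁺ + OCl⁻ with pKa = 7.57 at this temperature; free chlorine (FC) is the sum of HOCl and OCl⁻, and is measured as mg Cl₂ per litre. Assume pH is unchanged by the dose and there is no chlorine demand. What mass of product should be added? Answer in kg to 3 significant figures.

1.94 kg

Volume: 211,000 US gal × 3.785 L/gal = 798,635 L.
[OCl⁻]/[HOCl] = 10^(pH − pKa) = 10^(7.56 − 7.57) = 0.9772; fraction as HOCl = 1/(1 + 0.9772) = 0.5058.
Free chlorine required for 0.84 ppm HOCl: 0.84 / 0.5058 = 1.661 ppm.
FC to add: 1.661 − 0.1 = 1.561 mg/L as Cl₂.
Cl₂ equivalent: 1.561 mg/L × 798,635 L = 1247 g.
Product at 64.2% available Cl: 1247 / 0.642 = 1942 g.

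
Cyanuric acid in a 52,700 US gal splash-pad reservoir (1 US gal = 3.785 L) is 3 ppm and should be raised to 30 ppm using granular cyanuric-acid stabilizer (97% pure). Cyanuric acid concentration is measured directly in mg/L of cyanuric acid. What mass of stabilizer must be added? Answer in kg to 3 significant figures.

5.55 kg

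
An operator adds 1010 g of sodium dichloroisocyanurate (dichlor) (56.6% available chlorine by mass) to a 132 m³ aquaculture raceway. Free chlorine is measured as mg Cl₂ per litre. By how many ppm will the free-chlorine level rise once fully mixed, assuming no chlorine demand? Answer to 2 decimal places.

Volume: 132 m³ = 132,000 L.
Available chlorine delivered: 1010 g × 0.566 = 571.7 g as Cl₂.
Concentration rise: 571.7 g / 132,000 L = 4.331 mg/L = 4.33 ppm.

4.33 ppm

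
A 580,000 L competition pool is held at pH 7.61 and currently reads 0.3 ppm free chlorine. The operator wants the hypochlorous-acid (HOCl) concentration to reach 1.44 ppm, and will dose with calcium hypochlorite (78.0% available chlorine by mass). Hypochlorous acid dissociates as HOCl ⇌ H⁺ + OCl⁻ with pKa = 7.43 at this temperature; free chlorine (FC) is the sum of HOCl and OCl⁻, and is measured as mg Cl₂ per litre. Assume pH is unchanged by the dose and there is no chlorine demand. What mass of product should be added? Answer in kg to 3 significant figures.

2.47 kg

[OCl⁻]/[HOCl] = 10^(pH − pKa) = 10^(7.61 − 7.43) = 1.514; fraction as HOCl = 1/(1 + 1.514) = 0.3978.
Free chlorine required for 1.44 ppm HOCl: 1.44 / 0.3978 = 3.62 ppm.
FC to add: 3.62 − 0.3 = 3.32 mg/L as Cl₂.
Cl₂ equivalent: 3.32 mg/L × 580,000 L = 1925 g.
Product at 78.0% available Cl: 1925 / 0.78 = 2468 g.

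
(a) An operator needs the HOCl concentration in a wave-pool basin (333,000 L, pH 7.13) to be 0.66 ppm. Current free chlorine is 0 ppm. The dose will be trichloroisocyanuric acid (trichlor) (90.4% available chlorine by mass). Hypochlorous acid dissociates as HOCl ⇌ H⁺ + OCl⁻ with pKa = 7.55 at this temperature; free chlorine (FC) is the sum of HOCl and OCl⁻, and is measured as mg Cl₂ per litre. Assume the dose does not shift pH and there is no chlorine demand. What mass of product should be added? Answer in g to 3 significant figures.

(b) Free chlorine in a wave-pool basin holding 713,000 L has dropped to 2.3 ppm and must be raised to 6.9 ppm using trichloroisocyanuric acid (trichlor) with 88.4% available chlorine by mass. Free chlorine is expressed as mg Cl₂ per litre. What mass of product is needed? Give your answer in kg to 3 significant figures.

(a) [OCl⁻]/[HOCl] = 10^(pH − pKa) = 10^(7.13 − 7.55) = 0.3802; fraction as HOCl = 1/(1 + 0.3802) = 0.7245.
(a) Free chlorine required for 0.66 ppm HOCl: 0.66 / 0.7245 = 0.9109 ppm.
(a) FC to add: 0.9109 − 0 = 0.9109 mg/L as Cl₂.
(a) Cl₂ equivalent: 0.9109 mg/L × 333,000 L = 303.3 g.
(a) Product at 90.4% available Cl: 303.3 / 0.904 = 335.6 g.

(b) Chlorine deficit: 6.9 − 2.3 = 4.6 ppm = 4.6 mg/L as Cl₂.
(b) Cl₂ equivalent needed: 4.6 mg/L × 713,000 L = 3,280,000 mg = 3280 g.
(b) Product at 88.4% available chlorine: 3280 / 0.884 = 3710 g.

(a) 336 g; (b) 3.71 kg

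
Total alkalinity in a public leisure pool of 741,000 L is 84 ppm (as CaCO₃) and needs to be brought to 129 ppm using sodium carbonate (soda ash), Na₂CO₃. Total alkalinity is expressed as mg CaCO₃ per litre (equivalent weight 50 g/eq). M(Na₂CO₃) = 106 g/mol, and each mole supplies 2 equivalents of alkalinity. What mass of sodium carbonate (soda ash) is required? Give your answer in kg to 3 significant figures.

Alkalinity to add: (129 − 84) = 45 mg/L as CaCO₃ × 741,000 L = 33,340 g as CaCO₃.
Equivalents: 33,340 g ÷ 50 g/eq = 666.9 eq.
Each mole of Na₂CO₃ supplies 2 eq, so 666.9 / 2 = 333.4 mol.
Mass: 333.4 mol × 106 g/mol = 35,350 g.

35.3 kg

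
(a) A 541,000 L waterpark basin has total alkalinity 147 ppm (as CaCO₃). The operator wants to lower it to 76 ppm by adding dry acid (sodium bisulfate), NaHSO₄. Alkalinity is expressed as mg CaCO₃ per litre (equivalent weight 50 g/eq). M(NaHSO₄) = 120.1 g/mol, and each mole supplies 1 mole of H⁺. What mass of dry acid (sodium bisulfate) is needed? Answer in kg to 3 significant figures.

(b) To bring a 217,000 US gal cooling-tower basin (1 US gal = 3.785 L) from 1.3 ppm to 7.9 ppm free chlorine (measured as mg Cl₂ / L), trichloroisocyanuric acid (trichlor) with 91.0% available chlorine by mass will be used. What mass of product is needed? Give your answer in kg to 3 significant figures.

(a) 92.3 kg; (b) 5.96 kg

(a) Alkalinity to neutralize: (147 − 76) = 71 mg/L as CaCO₃ × 541,000 L = 38,410 g as CaCO₃.
(a) Equivalents of H⁺ required: 38,410 ÷ 50 g/eq = 768.2 eq = 768.2 mol NaHSO₄.
(a) Mass of NaHSO₄: 768.2 × 120.1 = 92,260 g.

(b) Volume: 217,000 US gal × 3.785 L/gal = 821,345 L.
(b) Chlorine deficit: 7.9 − 1.3 = 6.6 ppm = 6.6 mg/L as Cl₂.
(b) Cl₂ equivalent needed: 6.6 mg/L × 821,345 L = 5,421,000 mg = 5421 g.
(b) Product at 91.0% available chlorine: 5421 / 0.91 = 5957 g.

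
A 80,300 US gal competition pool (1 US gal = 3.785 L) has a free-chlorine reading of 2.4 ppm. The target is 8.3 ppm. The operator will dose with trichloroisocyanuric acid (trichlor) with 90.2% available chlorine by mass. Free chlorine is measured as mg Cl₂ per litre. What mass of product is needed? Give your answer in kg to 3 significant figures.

1.99 kg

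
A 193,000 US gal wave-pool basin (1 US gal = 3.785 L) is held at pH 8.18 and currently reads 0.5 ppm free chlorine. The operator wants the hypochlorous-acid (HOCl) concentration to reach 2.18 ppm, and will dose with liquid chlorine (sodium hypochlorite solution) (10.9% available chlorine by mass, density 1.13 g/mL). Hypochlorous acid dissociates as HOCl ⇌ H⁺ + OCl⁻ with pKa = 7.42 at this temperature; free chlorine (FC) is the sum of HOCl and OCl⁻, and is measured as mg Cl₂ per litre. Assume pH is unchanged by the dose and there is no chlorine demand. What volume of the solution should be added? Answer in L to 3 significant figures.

84.4 L

Volume: 193,000 US gal × 3.785 L/gal = 730,505 L.
[OCl⁻]/[HOCl] = 10^(pH − pKa) = 10^(8.18 − 7.42) = 5.754; fraction as HOCl = 1/(1 + 5.754) = 0.1481.
Free chlorine required for 2.18 ppm HOCl: 2.18 / 0.1481 = 14.72 ppm.
FC to add: 14.72 − 0.5 = 14.22 mg/L as Cl₂.
Cl₂ equivalent: 14.22 mg/L × 730,505 L = 10,390 g.
Product at 10.9% available Cl: 10,390 / 0.109 = 95,330 g.
Volume: 95,330 g ÷ 1.13 g/mL = 84,360 mL.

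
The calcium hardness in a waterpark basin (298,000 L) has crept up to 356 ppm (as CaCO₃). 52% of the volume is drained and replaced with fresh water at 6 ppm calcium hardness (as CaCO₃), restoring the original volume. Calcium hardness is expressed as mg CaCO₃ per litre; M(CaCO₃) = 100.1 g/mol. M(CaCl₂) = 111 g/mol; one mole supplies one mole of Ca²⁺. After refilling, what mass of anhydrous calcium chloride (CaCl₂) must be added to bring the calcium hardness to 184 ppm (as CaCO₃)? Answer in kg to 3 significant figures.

After draining 52% and refilling: 356 × 0.48 + 6 × 0.52 = 174 ppm.
Deficit to target: 184 − 174 = 10 mg/L.
As CaCO₃: 10 mg/L × 298,000 L = 2980 g; ÷ 100.1 = 29.77 mol Ca²⁺.
Mass: 29.77 × 111 = 3304 g.

3.30 kg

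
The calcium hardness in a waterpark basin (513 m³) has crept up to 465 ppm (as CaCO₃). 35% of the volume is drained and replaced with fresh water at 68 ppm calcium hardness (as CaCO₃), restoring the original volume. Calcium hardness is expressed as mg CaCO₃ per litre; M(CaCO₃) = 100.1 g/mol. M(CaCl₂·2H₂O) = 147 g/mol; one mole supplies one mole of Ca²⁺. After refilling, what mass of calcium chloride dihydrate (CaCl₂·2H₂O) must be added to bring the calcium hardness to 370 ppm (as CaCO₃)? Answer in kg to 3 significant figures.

Volume: 513 m³ = 513,000 L.
After draining 35% and refilling: 465 × 0.65 + 68 × 0.35 = 326.05 ppm.
Deficit to target: 370 − 326.05 = 43.95 mg/L.
As CaCO₃: 43.95 mg/L × 513,000 L = 22,550 g; ÷ 100.1 = 225.2 mol Ca²⁺.
Mass: 225.2 × 147 = 33,110 g.

33.1 kg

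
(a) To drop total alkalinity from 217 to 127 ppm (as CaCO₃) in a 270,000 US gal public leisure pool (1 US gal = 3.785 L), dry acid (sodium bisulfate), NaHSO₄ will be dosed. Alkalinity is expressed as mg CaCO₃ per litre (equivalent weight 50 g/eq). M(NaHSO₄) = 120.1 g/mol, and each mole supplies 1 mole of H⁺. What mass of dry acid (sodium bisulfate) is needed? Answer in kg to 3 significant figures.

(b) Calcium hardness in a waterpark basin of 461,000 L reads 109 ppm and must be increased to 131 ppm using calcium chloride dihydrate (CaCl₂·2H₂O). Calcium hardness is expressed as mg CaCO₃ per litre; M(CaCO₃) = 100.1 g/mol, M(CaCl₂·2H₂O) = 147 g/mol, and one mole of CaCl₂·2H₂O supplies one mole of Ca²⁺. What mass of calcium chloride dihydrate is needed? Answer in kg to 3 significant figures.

(a) Volume: 270,000 US gal × 3.785 L/gal = 1,021,950 L.
(a) Alkalinity to neutralize: (217 − 127) = 90 mg/L as CaCO₃ × 1,021,950 L = 91,980 g as CaCO₃.
(a) Equivalents of H⁺ required: 91,980 ÷ 50 g/eq = 1840 eq = 1840 mol NaHSO₄.
(a) Mass of NaHSO₄: 1840 × 120.1 = 220,900 g.

(b) Hardness to add: (131 − 109) = 22 mg/L as CaCO₃ × 461,000 L = 10,140 g as CaCO₃.
(b) Moles of Ca²⁺ (1 mol Ca²⁺ ≡ 1 mol CaCO₃): 10,140 / 100.1 g/mol = 101.3 mol.
(b) Mass of CaCl₂·2H₂O: 101.3 × 147 = 14,890 g.

(a) 221 kg; (b) 14.9 kg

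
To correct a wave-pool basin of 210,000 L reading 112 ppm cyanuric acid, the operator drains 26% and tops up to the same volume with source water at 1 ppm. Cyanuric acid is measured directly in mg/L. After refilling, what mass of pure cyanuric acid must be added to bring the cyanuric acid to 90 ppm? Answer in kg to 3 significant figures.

1.44 kg

After draining 26% and refilling: 112 × 0.74 + 1 × 0.26 = 83.14 ppm.
Deficit to target: 90 − 83.14 = 6.86 mg/L.
Mass: 6.86 mg/L × 210,000 L = 1441 g cyanuric acid.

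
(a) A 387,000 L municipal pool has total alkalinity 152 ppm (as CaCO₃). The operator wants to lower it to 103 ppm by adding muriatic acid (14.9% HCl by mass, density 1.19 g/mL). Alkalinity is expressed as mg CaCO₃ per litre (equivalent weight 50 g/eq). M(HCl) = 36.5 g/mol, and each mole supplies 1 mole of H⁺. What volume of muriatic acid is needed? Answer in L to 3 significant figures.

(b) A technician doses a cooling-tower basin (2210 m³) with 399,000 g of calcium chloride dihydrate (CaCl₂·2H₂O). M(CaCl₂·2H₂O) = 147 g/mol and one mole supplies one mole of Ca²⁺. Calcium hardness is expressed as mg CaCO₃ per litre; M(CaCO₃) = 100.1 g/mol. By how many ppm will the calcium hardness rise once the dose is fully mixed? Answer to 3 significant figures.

(a) 78.1 L; (b) 123 ppm

(a) Alkalinity to neutralize: (152 − 103) = 49 mg/L as CaCO₃ × 387,000 L = 18,960 g as CaCO₃.
(a) Equivalents of H⁺ required: 18,960 ÷ 50 g/eq = 379.3 eq = 379.3 mol HCl.
(a) Mass of HCl: 379.3 × 36.5 = 13,840 g.
(a) Mass of 14.9% solution: 13,840 / 0.149 = 92,910 g.
(a) Volume: 92,910 g ÷ 1.19 g/mL = 78,070 mL.

(b) Volume: 2210 m³ = 2,210,000 L.
(b) Moles of Ca²⁺: 399,000 g ÷ 147 g/mol = 2714 mol.
(b) As CaCO₃: 2714 mol × 100.1 g/mol = 271,700 g.
(b) Rise: 271,700 g / 2,210,000 L × 1000 = 122.9 mg/L.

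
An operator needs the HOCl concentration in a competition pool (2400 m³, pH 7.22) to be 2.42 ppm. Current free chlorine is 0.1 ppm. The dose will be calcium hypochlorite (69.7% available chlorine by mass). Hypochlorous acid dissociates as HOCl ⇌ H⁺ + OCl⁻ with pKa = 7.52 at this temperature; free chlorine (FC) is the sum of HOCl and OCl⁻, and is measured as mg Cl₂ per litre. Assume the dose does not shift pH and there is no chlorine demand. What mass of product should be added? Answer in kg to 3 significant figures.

12.2 kg

Volume: 2400 m³ = 2,400,000 L.
[OCl⁻]/[HOCl] = 10^(pH − pKa) = 10^(7.22 − 7.52) = 0.5012; fraction as HOCl = 1/(1 + 0.5012) = 0.6661.
Free chlorine required for 2.42 ppm HOCl: 2.42 / 0.6661 = 3.633 ppm.
FC to add: 3.633 − 0.1 = 3.533 mg/L as Cl₂.
Cl₂ equivalent: 3.533 mg/L × 2,400,000 L = 8479 g.
Product at 69.7% available Cl: 8479 / 0.697 = 12,160 g.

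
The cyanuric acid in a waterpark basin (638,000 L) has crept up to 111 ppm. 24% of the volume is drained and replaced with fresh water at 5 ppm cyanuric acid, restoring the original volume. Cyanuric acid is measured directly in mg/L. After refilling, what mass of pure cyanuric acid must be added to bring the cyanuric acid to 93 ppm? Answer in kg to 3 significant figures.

After draining 24% and refilling: 111 × 0.76 + 5 × 0.24 = 85.56 ppm.
Deficit to target: 93 − 85.56 = 7.44 mg/L.
Mass: 7.44 mg/L × 638,000 L = 4747 g cyanuric acid.

4.75 kg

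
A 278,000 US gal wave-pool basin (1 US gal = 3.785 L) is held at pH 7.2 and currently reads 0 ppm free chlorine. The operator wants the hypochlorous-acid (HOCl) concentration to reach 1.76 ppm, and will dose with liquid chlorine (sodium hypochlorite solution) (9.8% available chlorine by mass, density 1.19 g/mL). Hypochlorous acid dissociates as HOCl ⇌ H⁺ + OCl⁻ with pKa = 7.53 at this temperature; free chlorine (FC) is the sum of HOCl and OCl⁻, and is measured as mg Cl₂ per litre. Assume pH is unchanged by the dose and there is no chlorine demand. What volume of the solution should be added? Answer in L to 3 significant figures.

23.3 L

Volume: 278,000 US gal × 3.785 L/gal = 1,052,230 L.
[OCl⁻]/[HOCl] = 10^(pH − pKa) = 10^(7.2 − 7.53) = 0.4677; fraction as HOCl = 1/(1 + 0.4677) = 0.6813.
Free chlorine required for 1.76 ppm HOCl: 1.76 / 0.6813 = 2.583 ppm.
FC to add: 2.583 − 0 = 2.583 mg/L as Cl₂.
Cl₂ equivalent: 2.583 mg/L × 1,052,230 L = 2718 g.
Product at 9.8% available Cl: 2718 / 0.098 = 27,740 g.
Volume: 27,740 g ÷ 1.19 g/mL = 23,310 mL.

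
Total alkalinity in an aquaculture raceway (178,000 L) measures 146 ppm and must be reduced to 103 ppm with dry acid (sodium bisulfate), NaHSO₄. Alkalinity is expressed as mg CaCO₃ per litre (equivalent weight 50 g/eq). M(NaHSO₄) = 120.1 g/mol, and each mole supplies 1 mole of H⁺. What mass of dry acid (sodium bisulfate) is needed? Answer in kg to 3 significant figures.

18.4 kg

Alkalinity to neutralize: (146 − 103) = 43 mg/L as CaCO₃ × 178,000 L = 7654 g as CaCO₃.
Equivalents of H⁺ required: 7654 ÷ 50 g/eq = 153.1 eq = 153.1 mol NaHSO₄.
Mass of NaHSO₄: 153.1 × 120.1 = 18,380 g.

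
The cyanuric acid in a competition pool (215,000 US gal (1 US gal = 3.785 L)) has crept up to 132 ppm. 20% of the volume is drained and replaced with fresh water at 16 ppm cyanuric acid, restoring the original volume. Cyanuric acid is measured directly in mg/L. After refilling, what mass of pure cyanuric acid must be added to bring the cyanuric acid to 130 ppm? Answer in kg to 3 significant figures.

17.3 kg

Volume: 215,000 US gal × 3.785 L/gal = 813,775 L.
After draining 20% and refilling: 132 × 0.80 + 16 × 0.20 = 108.8 ppm.
Deficit to target: 130 − 108.8 = 21.2 mg/L.
Mass: 21.2 mg/L × 813,775 L = 17,250 g cyanuric acid.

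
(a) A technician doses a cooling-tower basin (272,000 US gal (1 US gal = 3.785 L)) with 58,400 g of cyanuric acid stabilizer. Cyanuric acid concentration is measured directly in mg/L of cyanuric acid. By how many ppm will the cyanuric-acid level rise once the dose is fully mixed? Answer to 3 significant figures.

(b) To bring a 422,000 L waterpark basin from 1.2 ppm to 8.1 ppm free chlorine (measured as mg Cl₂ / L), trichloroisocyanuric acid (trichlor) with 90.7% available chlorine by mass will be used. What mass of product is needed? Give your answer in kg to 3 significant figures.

(a) Volume: 272,000 US gal × 3.785 L/gal = 1,029,520 L.
(a) Rise: 58,400 g / 1,029,520 L × 1000 = 56.73 mg/L.

(b) Chlorine deficit: 8.1 − 1.2 = 6.9 ppm = 6.9 mg/L as Cl₂.
(b) Cl₂ equivalent needed: 6.9 mg/L × 422,000 L = 2,912,000 mg = 2912 g.
(b) Product at 90.7% available chlorine: 2912 / 0.907 = 3210 g.

(a) 56.7 ppm; (b) 3.21 kg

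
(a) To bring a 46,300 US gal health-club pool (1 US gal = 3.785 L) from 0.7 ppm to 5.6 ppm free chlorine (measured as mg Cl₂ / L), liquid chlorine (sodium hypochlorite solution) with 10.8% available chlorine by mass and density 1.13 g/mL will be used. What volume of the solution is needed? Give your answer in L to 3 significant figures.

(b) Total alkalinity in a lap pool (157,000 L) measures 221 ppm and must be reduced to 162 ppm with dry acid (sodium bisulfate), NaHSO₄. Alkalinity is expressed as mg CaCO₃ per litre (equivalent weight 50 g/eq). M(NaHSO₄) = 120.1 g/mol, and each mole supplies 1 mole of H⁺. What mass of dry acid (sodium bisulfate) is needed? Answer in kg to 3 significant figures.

(a) Volume: 46,300 US gal × 3.785 L/gal = 175,246 L.
(a) Chlorine deficit: 5.6 − 0.7 = 4.9 ppm = 4.9 mg/L as Cl₂.
(a) Cl₂ equivalent needed: 4.9 mg/L × 175,246 L = 858,700 mg = 858.7 g.
(a) Product at 10.8% available chlorine: 858.7 / 0.108 = 7951 g.
(a) Volume at density 1.13 g/mL: 7951 g ÷ 1.13 g/mL = 7036 mL.

(b) Alkalinity to neutralize: (221 − 162) = 59 mg/L as CaCO₃ × 157,000 L = 9263 g as CaCO₃.
(b) Equivalents of H⁺ required: 9263 ÷ 50 g/eq = 185.3 eq = 185.3 mol NaHSO₄.
(b) Mass of NaHSO₄: 185.3 × 120.1 = 22,250 g.

(a) 7.04 L; (b) 22.2 kg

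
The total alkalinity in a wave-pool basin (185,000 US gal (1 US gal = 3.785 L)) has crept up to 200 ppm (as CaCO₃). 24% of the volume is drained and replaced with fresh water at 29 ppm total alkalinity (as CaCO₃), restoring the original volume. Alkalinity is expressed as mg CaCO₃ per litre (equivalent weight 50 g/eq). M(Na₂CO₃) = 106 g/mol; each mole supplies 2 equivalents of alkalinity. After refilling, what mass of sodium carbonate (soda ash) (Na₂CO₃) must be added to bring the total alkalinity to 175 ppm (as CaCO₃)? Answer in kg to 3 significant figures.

Volume: 185,000 US gal × 3.785 L/gal = 700,225 L.
After draining 24% and refilling: 200 × 0.76 + 29 × 0.24 = 158.96 ppm.
Deficit to target: 175 − 158.96 = 16.04 mg/L.
As CaCO₃: 16.04 mg/L × 700,225 L = 11,230 g; ÷ 50 g/eq ÷ 2 = 112.3 mol Na₂CO₃.
Mass: 112.3 × 106 = 11,910 g.

11.9 kg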